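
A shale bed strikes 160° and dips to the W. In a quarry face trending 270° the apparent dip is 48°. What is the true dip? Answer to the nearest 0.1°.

The section is 70° from the strike.
tan(true dip) = tan 48° / sin 70° = 1.1819
δ = arctan(1.1819) = 49.77°

49.8°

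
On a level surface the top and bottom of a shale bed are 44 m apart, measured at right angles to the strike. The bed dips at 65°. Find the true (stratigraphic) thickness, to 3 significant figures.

39.9 m

True thickness t = w · sin(dip) = 44 × sin 65°
t = 44 × 0.9063 = 39.878 m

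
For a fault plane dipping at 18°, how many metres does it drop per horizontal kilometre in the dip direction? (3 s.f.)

325 m

drop per km = 1000 × tan 18° = 1000 × 0.3249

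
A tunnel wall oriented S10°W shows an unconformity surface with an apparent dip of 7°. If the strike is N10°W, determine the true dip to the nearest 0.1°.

β = acute angle between strike N10°W and section S10°W = 20°.
tan(true dip) = tan 7° / sin 20° = 0.3590
true dip = arctan 0.3590 = 19.75°

19.7°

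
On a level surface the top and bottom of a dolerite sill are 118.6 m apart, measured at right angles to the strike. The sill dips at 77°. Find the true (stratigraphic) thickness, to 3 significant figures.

116 m

True thickness t = w · sin(dip) = 118.6 × sin 77°
t = 118.6 × 0.9744 = 115.560 m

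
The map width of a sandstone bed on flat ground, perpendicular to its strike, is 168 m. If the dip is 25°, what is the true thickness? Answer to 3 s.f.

True thickness t = w · sin(dip) = 168 × sin 25°
t = 168 × 0.4226 = 71.000 m

71.0 m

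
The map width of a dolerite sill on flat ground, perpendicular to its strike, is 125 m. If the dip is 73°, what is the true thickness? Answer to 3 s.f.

True thickness t = w · sin(dip) = 125 × sin 73°
t = 125 × 0.9563 = 119.538 m

120 m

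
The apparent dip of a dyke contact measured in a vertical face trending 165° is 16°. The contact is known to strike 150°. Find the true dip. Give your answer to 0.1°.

47.9°

β = acute angle between strike 150° and section 165° = 15°.
tan δ = tan α / sin β = tan 16° / sin 15° = 0.2867 / 0.2588 = 1.1079
δ = arctan(1.1079) = 47.93°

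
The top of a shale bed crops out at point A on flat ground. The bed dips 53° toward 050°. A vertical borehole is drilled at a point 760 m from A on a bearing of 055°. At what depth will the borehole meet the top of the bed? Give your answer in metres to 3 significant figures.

1000 m

The hole lies 5° from the dip direction, so the down-dip offset is 760 × cos 5° = 757.11 m.
Depth = down-dip offset × tan(dip) = 757.11 × tan 53° = 757.11 × 1.3270
Depth = 1004.72 m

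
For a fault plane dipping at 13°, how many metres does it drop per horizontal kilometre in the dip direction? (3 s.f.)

231 m

drop per km = 1000 × tan 13° = 1000 × 0.2309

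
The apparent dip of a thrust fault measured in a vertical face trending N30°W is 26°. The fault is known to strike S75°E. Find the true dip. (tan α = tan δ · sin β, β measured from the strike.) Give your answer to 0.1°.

34.6°

The section is 45° from the strike.
tan δ = tan α / sin β = tan 26° / sin 45° = 0.4877 / 0.7071 = 0.6898
δ = arctan(0.6898) = 34.60°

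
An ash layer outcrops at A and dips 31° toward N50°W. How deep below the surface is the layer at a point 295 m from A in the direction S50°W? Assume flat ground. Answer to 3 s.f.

The hole lies 80° from the dip direction, so the down-dip offset is 295 × cos 80° = 51.23 m.
Depth = down-dip offset × tan(dip) = 51.23 × tan 31° = 51.23 × 0.6009
Depth = 30.78 m

30.8 m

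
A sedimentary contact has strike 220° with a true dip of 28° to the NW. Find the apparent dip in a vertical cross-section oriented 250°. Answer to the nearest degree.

15°

The section lies 30° from the strike.
tan α = tan 28° × sin 30° = 0.5317 × 0.5000 = 0.2659
α = arctan(0.2659) = 14.89°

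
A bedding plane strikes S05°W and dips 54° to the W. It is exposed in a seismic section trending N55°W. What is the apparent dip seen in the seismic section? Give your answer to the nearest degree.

50°

The strike is S05°W and the section trends N55°W; the acute angle between them is β = 60°.
tan(apparent dip) = tan 54° · sin 60° = 1.1920
α = arctan(1.1920) = 50.01°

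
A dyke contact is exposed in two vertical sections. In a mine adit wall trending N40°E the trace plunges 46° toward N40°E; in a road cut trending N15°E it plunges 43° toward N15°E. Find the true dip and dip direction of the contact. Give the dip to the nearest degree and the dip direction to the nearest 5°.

true dip 46°, dip direction 040°

The two traces are lines in the plane: v₁ = (sin 40°·cos 46°, cos 40°·cos 46°, −sin 46°), v₂ = (sin 15°·cos 43°, cos 15°·cos 43°, −sin 43°).
Cross product v₁ × v₂ gives the pole to the plane: n ∝ (0.145, 0.168, 0.215).
True dip = arccos(n_z / |n|) = arccos(0.6946) = 46.0°.
Dip direction = azimuth of (n_x, n_y) = atan2(0.145, 0.168) = 41°.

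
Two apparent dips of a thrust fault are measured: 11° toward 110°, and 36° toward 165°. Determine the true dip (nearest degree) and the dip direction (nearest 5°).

true dip 38°, dip direction 185°

Each apparent-dip line lies in the plane. As unit vectors (x east, y north, z up), v₁ plunges 11°→110° and v₂ plunges 36°→165°.
n = v₁ × v₂ = (-0.048, -0.502, 0.651) (taken with n_z > 0).
True dip = arccos(n_z / |n|) = arccos(0.7902) = 37.8°.
Dip direction = atan2(-0.048, -0.502) = 185° (azimuth of n's horizontal projection).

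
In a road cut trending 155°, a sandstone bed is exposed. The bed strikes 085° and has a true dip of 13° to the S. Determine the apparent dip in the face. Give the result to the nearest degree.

Angle between strike (085°) and section (155°): β = 70°.
tan(apparent dip) = tan 13° · sin 70° = 0.2169
α = arctan(0.2169) = 12.24°

12°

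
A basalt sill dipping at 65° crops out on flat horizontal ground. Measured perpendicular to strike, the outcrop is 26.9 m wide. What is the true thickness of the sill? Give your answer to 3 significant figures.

24.4 m

True thickness t = w · sin(dip) = 26.9 × sin 65°
t = 26.9 × 0.9063 = 24.380 m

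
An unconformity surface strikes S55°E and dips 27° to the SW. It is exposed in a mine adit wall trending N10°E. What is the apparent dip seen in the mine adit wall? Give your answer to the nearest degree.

25°

Angle between strike (S55°E) and section (N10°E): β = 65°.
tan(apparent dip) = tan 27° · sin 65° = 0.4618
apparent dip = arctan 0.4618 = 24.79°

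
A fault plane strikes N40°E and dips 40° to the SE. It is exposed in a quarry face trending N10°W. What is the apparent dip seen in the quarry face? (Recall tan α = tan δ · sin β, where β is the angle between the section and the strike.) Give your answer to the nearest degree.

33°

The strike is N40°E and the section trends N10°W; the acute angle between them is β = 50°.
tan α = tan 40° × sin 50° = 0.8391 × 0.7660 = 0.6428
apparent dip = arctan 0.6428 = 32.73°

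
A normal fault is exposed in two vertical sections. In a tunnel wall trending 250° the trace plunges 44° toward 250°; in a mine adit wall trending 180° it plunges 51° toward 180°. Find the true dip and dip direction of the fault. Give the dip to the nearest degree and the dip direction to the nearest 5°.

true dip 54°, dip direction 205°

Represent each trace as a vector plunging at its apparent dip toward its trend (east-north-up frame): v₁ = (-0.676, -0.246, -0.695), v₂ = (0.000, -0.629, -0.777).
The plane normal is n = v₁ × v₂ ∝ (-0.246, -0.525, 0.425).
True dip = arccos(n_z / |n|) = arccos(0.5914) = 53.7°.
Dip direction = atan2(-0.246, -0.525) = 205° (azimuth of n's horizontal projection).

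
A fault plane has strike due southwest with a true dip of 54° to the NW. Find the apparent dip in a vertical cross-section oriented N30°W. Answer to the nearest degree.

Angle between strike (due southwest) and section (N30°W): β = 75°.
tan α = tan 54° × sin 75° = 1.3764 × 0.9659 = 1.3295
α = arctan(1.3295) = 53.05°

53°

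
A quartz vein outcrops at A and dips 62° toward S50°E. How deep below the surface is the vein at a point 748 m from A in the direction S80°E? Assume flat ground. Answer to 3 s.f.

1220 m

The hole lies 30° from the dip direction, so the down-dip offset is 748 × cos 30° = 647.79 m.
Depth = down-dip offset × tan(dip) = 647.79 × tan 62° = 647.79 × 1.8807
Depth = 1218.31 m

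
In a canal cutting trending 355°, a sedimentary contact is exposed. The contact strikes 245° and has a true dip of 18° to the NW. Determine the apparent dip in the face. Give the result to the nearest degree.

17°

Angle between strike (245°) and section (355°): β = 70°.
tan α = tan 18° × sin 70° = 0.3249 × 0.9397 = 0.3053
α = arctan(0.3053) = 16.98°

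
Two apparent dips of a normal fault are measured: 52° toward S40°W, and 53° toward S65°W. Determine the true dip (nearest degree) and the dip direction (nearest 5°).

Represent each trace as a vector plunging at its apparent dip toward its trend (east-north-up frame): v₁ = (-0.396, -0.472, -0.788), v₂ = (-0.545, -0.254, -0.799).
The plane normal is n = v₁ × v₂ ∝ (-0.176, -0.114, 0.157).
tan δ = √(n_x²+n_y²)/n_z = 0.210/0.157, so δ = 53.3°.
Dip direction = azimuth of (n_x, n_y) = atan2(-0.176, -0.114) = 237°.

true dip 53°, dip direction 235°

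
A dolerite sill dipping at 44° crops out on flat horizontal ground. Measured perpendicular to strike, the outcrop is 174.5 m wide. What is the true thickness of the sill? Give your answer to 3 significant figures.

121 m

True thickness t = w · sin(dip) = 174.5 × sin 44°
t = 174.5 × 0.6947 = 121.218 m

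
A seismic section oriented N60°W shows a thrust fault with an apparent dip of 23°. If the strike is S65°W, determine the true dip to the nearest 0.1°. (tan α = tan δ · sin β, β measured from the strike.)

The section is 55° from the strike.
tan(true dip) = tan 23° / sin 55° = 0.5182
true dip = arctan 0.5182 = 27.39°

27.4°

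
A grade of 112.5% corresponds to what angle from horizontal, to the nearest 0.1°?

tan θ = 112.5/100 = 1.1250
θ = arctan(1.1250) = 48.37°

48.4°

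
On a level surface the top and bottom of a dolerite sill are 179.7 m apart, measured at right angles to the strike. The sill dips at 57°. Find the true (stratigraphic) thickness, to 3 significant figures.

True thickness t = w · sin(dip) = 179.7 × sin 57°
t = 179.7 × 0.8387 = 150.709 m

151 m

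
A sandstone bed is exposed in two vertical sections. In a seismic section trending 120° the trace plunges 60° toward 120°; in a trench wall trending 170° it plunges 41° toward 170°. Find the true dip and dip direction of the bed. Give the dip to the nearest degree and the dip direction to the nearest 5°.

Each apparent-dip line lies in the plane. As unit vectors (x east, y north, z up), v₁ plunges 60°→120° and v₂ plunges 41°→170°.
Cross product v₁ × v₂ gives the pole to the plane: n ∝ (0.480, -0.171, 0.289).
True dip = arccos(n_z / |n|) = arccos(0.4938) = 60.4°.
Dip direction = azimuth of (n_x, n_y) = atan2(0.480, -0.171) = 110°.

true dip 60°, dip direction 110°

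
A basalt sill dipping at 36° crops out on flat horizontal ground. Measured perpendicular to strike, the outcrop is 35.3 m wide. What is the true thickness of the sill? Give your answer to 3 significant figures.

20.7 m

True thickness t = w · sin(dip) = 35.3 × sin 36°
t = 35.3 × 0.5878 = 20.749 m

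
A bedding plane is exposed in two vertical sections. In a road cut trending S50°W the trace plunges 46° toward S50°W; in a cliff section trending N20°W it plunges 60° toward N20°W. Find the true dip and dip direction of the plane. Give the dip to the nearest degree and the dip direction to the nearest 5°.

true dip 68°, dip direction 295°

Represent each trace as a vector plunging at its apparent dip toward its trend (east-north-up frame): v₁ = (-0.532, -0.447, -0.719), v₂ = (-0.171, 0.470, -0.866).
Cross product v₁ × v₂ gives the pole to the plane: n ∝ (-0.725, 0.338, 0.326).
tan δ = √(n_x²+n_y²)/n_z = 0.800/0.326, so δ = 67.8°.
Dip direction = atan2(-0.725, 0.338) = 295° (azimuth of n's horizontal projection).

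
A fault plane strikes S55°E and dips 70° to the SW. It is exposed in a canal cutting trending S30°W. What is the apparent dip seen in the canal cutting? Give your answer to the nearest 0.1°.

69.9°

The strike is S55°E and the section trends S30°W; the acute angle between them is β = 85°.
tan α = tan 70° × sin 85° = 2.7475 × 0.9962 = 2.7370
α = arctan(2.7370) = 69.93°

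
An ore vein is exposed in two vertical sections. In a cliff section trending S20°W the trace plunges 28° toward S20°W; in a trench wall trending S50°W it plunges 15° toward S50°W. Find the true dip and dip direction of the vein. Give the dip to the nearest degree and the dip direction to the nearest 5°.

true dip 33°, dip direction 165°

The two traces are lines in the plane: v₁ = (sin 200°·cos 28°, cos 200°·cos 28°, −sin 28°), v₂ = (sin 230°·cos 15°, cos 230°·cos 15°, −sin 15°).
n = v₁ × v₂ = (0.077, -0.269, 0.426) (taken with n_z > 0).
tan δ = √(n_x²+n_y²)/n_z = 0.280/0.426, so δ = 33.3°.
The horizontal component of n points toward azimuth atan2(n_x, n_y) = 164°, the dip direction.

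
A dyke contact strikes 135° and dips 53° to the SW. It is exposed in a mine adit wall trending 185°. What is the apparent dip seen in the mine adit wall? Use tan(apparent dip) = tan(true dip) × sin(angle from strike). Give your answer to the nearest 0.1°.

Angle between strike (135°) and section (185°): β = 50°.
tan(apparent dip) = tan 53° · sin 50° = 1.0166
α = arctan(1.0166) = 45.47°

45.5°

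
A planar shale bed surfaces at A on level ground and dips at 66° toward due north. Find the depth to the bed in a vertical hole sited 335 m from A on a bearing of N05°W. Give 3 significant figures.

750 m

The hole lies 5° from the dip direction, so the down-dip offset is 335 × cos 5° = 333.73 m.
Depth = down-dip offset × tan(dip) = 333.73 × tan 66° = 333.73 × 2.2460
Depth = 749.56 m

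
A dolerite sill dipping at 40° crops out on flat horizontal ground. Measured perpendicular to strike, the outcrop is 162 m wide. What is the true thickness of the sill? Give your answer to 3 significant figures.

True thickness t = w · sin(dip) = 162 × sin 40°
t = 162 × 0.6428 = 104.132 m

104 m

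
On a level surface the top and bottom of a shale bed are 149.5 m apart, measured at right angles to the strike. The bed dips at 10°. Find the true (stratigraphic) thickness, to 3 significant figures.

True thickness t = w · sin(dip) = 149.5 × sin 10°
t = 149.5 × 0.1736 = 25.960 m

26.0 m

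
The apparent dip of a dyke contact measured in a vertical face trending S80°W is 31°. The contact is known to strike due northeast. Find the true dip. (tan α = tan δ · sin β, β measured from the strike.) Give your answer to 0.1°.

46.3°

The section is 35° from the strike.
tan(true dip) = tan 31° / sin 35° = 1.0476
δ = arctan(1.0476) = 46.33°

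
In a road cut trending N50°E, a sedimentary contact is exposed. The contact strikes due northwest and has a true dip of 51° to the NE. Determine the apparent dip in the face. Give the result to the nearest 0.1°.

The strike is due northwest and the section trends N50°E; the acute angle between them is β = 85°.
tan α = tan 51° × sin 85° = 1.2349 × 0.9962 = 1.2302
apparent dip = arctan 1.2302 = 50.89°

50.9°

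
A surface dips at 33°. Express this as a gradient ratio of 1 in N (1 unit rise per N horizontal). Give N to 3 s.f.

1 in 1.54

1 : N means tan θ = 1/N, so N = 1/tan 33° = 1/0.6494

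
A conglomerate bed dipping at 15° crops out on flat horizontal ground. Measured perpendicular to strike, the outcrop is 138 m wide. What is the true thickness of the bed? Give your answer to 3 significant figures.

35.7 m

True thickness t = w · sin(dip) = 138 × sin 15°
t = 138 × 0.2588 = 35.717 m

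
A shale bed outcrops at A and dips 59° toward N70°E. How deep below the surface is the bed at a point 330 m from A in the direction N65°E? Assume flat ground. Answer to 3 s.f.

547 m

The hole lies 5° from the dip direction, so the down-dip offset is 330 × cos 5° = 328.74 m.
Depth = down-dip offset × tan(dip) = 328.74 × tan 59° = 328.74 × 1.6643
Depth = 547.12 m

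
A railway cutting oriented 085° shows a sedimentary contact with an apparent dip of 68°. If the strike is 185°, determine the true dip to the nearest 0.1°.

β = acute angle between strike 185° and section 085° = 80°.
tan(true dip) = tan 68° / sin 80° = 2.5133
δ = arctan(2.5133) = 68.30°

68.3°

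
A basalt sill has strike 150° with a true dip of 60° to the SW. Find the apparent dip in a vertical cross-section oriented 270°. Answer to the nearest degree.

56°

The section lies 60° from the strike.
tan(apparent dip) = tan 60° · sin 60° = 1.5000
α = arctan(1.5000) = 56.31°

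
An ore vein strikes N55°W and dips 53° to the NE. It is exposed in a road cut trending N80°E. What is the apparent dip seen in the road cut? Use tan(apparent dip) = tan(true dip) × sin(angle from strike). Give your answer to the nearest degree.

43°

The strike is N55°W and the section trends N80°E; the acute angle between them is β = 45°.
tan α = tan 53° × sin 45° = 1.3270 × 0.7071 = 0.9384
α = arctan(0.9384) = 43.18°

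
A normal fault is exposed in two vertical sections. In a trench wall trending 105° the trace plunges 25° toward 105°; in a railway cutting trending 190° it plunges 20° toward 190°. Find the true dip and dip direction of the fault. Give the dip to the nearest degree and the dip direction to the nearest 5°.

true dip 30°, dip direction 140°

Each apparent-dip line lies in the plane. As unit vectors (x east, y north, z up), v₁ plunges 25°→105° and v₂ plunges 20°→190°.
The plane normal is n = v₁ × v₂ ∝ (0.311, -0.368, 0.848).
Dip δ = arctan(|n_h|/n_z) = arctan(0.482/0.848) = 29.6°.
Dip direction = atan2(0.311, -0.368) = 140° (azimuth of n's horizontal projection).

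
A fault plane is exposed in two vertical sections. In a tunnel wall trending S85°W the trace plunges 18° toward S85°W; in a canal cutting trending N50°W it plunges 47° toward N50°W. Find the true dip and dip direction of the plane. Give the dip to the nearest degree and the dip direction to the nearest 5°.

true dip 51°, dip direction 340°

Each apparent-dip line lies in the plane. As unit vectors (x east, y north, z up), v₁ plunges 18°→S85°W and v₂ plunges 47°→N50°W.
The plane normal is n = v₁ × v₂ ∝ (-0.196, 0.531, 0.459).
True dip = arccos(n_z / |n|) = arccos(0.6292) = 51.0°.
The horizontal component of n points toward azimuth atan2(n_x, n_y) = 340°, the dip direction.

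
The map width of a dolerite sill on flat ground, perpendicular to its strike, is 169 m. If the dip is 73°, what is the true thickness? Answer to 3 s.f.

162 m

True thickness t = w · sin(dip) = 169 × sin 73°
t = 169 × 0.9563 = 161.616 m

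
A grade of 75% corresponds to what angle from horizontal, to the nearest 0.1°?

36.9°

tan θ = 75/100 = 0.7500
θ = arctan(0.7500) = 36.87°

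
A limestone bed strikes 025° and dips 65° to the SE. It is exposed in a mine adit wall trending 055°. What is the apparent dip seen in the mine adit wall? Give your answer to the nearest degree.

47°

The section lies 30° from the strike.
tan α = tan 65° × sin 30° = 2.1445 × 0.5000 = 1.0723
α = arctan(1.0723) = 47.00°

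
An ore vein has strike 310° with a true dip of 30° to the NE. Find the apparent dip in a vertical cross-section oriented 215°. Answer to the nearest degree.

The strike is 310° and the section trends 215°; the acute angle between them is β = 85°.
tan α = tan 30° × sin 85° = 0.5774 × 0.9962 = 0.5752
α = arctan(0.5752) = 29.91°

30°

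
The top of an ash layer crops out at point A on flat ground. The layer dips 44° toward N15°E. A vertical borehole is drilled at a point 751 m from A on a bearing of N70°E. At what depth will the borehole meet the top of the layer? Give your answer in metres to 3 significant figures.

416 m

The hole lies 55° from the dip direction, so the down-dip offset is 751 × cos 55° = 430.76 m.
Depth = down-dip offset × tan(dip) = 430.76 × tan 44° = 430.76 × 0.9657
Depth = 415.98 m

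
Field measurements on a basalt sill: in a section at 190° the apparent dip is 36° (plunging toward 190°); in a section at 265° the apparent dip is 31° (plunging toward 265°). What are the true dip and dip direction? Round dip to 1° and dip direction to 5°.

true dip 40°, dip direction 220°

Represent each trace as a vector plunging at its apparent dip toward its trend (east-north-up frame): v₁ = (-0.140, -0.797, -0.588), v₂ = (-0.854, -0.075, -0.515).
n = v₁ × v₂ = (-0.366, -0.430, 0.670) (taken with n_z > 0).
tan δ = √(n_x²+n_y²)/n_z = 0.565/0.670, so δ = 40.1°.
Dip direction = azimuth of (n_x, n_y) = atan2(-0.366, -0.430) = 220°.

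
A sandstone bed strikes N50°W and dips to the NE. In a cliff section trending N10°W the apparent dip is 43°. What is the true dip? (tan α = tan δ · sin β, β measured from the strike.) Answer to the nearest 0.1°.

55.4°

The section is 40° from the strike.
tan δ = tan α / sin β = tan 43° / sin 40° = 0.9325 / 0.6428 = 1.4507
δ = arctan(1.4507) = 55.42°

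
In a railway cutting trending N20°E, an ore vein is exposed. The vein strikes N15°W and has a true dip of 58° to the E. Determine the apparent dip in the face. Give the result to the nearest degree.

The strike is N15°W and the section trends N20°E; the acute angle between them is β = 35°.
tan α = tan 58° × sin 35° = 1.6003 × 0.5736 = 0.9179
α = arctan(0.9179) = 42.55°

43°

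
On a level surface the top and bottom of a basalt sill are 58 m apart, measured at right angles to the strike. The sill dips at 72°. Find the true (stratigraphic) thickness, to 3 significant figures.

55.2 m

True thickness t = w · sin(dip) = 58 × sin 72°
t = 58 × 0.9511 = 55.161 m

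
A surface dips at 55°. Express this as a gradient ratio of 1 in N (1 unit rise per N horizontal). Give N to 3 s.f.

1 : N means tan θ = 1/N, so N = 1/tan 55° = 1/1.4281

1 in 0.700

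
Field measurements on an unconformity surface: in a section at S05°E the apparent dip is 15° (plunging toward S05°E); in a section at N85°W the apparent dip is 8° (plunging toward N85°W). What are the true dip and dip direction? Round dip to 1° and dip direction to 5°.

true dip 18°, dip direction 210°

The two traces are lines in the plane: v₁ = (sin 175°·cos 15°, cos 175°·cos 15°, −sin 15°), v₂ = (sin 275°·cos 8°, cos 275°·cos 8°, −sin 8°).
Cross product v₁ × v₂ gives the pole to the plane: n ∝ (-0.156, -0.267, 0.942).
Dip δ = arctan(|n_h|/n_z) = arctan(0.309/0.942) = 18.2°.
The horizontal component of n points toward azimuth atan2(n_x, n_y) = 210°, the dip direction.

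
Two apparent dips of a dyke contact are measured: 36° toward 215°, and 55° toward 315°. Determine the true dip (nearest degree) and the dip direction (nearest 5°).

Represent each trace as a vector plunging at its apparent dip toward its trend (east-north-up frame): v₁ = (-0.464, -0.663, -0.588), v₂ = (-0.406, 0.406, -0.819).
Cross product v₁ × v₂ gives the pole to the plane: n ∝ (-0.781, 0.142, 0.457).
tan δ = √(n_x²+n_y²)/n_z = 0.794/0.457, so δ = 60.1°.
The horizontal component of n points toward azimuth atan2(n_x, n_y) = 280°, the dip direction.

true dip 60°, dip direction 280°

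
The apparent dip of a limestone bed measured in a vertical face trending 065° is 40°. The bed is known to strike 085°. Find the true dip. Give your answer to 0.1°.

β = acute angle between strike 085° and section 065° = 20°.
tan δ = tan α / sin β = tan 40° / sin 20° = 0.8391 / 0.3420 = 2.4534
true dip = arctan 2.4534 = 67.82°

67.8°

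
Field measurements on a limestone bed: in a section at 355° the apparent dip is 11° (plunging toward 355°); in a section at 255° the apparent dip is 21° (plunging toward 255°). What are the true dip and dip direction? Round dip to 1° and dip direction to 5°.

true dip 25°, dip direction 290°

Each apparent-dip line lies in the plane. As unit vectors (x east, y north, z up), v₁ plunges 11°→355° and v₂ plunges 21°→255°.
n = v₁ × v₂ = (-0.397, 0.141, 0.903) (taken with n_z > 0).
Dip δ = arctan(|n_h|/n_z) = arctan(0.421/0.903) = 25.0°.
The horizontal component of n points toward azimuth atan2(n_x, n_y) = 290°, the dip direction.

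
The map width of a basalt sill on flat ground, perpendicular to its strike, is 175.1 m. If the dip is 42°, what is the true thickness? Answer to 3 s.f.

True thickness t = w · sin(dip) = 175.1 × sin 42°
t = 175.1 × 0.6691 = 117.165 m

117 m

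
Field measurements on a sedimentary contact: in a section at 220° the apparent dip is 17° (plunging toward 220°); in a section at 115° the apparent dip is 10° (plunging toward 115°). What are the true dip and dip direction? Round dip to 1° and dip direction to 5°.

Each apparent-dip line lies in the plane. As unit vectors (x east, y north, z up), v₁ plunges 17°→220° and v₂ plunges 10°→115°.
The plane normal is n = v₁ × v₂ ∝ (0.006, -0.368, 0.910).
tan δ = √(n_x²+n_y²)/n_z = 0.368/0.910, so δ = 22.0°.
Dip direction = atan2(0.006, -0.368) = 179° (azimuth of n's horizontal projection).

true dip 22°, dip direction 180°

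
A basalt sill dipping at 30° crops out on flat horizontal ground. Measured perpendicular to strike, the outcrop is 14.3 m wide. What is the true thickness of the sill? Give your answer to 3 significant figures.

True thickness t = w · sin(dip) = 14.3 × sin 30°
t = 14.3 × 0.5000 = 7.150 m

7.15 m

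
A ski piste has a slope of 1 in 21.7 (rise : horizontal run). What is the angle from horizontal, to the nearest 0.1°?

tan θ = 1/21.7 = 0.0461
θ = arctan(0.0461) = 2.64°

2.6°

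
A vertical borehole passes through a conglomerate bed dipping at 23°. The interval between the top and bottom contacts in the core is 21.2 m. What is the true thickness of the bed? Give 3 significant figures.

True thickness t = h · cos(dip) = 21.2 × cos 23°
t = 21.2 × 0.9205 = 19.515 m

19.5 m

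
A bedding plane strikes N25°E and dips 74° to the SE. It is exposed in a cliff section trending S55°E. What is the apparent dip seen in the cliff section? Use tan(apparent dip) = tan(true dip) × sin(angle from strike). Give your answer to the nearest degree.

74°

The strike is N25°E and the section trends S55°E; the acute angle between them is β = 80°.
tan(apparent dip) = tan 74° · sin 80° = 3.4344
α = arctan(3.4344) = 73.77°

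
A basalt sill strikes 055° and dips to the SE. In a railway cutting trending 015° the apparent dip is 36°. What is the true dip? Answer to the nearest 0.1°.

48.5°

The section is 40° from the strike.
tan δ = tan α / sin β = tan 36° / sin 40° = 0.7265 / 0.6428 = 1.1303
δ = arctan(1.1303) = 48.50°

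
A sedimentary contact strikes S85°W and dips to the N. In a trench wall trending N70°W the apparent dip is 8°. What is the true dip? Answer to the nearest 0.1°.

18.4°

The section is 25° from the strike.
tan(true dip) = tan 8° / sin 25° = 0.3325
δ = arctan(0.3325) = 18.39°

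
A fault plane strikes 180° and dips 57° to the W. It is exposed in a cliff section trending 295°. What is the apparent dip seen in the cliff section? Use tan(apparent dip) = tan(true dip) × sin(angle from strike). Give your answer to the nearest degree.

54°

The strike is 180° and the section trends 295°; the acute angle between them is β = 65°.
tan(apparent dip) = tan 57° · sin 65° = 1.3956
α = arctan(1.3956) = 54.38°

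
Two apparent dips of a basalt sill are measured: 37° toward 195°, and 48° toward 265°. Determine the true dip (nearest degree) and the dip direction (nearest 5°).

true dip 50°, dip direction 245°

The two traces are lines in the plane: v₁ = (sin 195°·cos 37°, cos 195°·cos 37°, −sin 37°), v₂ = (sin 265°·cos 48°, cos 265°·cos 48°, −sin 48°).
n = v₁ × v₂ = (-0.538, -0.248, 0.502) (taken with n_z > 0).
True dip = arccos(n_z / |n|) = arccos(0.6466) = 49.7°.
The horizontal component of n points toward azimuth atan2(n_x, n_y) = 245°, the dip direction.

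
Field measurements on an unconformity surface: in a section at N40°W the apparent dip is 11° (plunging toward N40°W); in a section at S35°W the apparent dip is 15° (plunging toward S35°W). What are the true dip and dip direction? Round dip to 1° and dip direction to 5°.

Each apparent-dip line lies in the plane. As unit vectors (x east, y north, z up), v₁ plunges 11°→N40°W and v₂ plunges 15°→S35°W.
n = v₁ × v₂ = (-0.346, -0.058, 0.916) (taken with n_z > 0).
True dip = arccos(n_z / |n|) = arccos(0.9340) = 20.9°.
Dip direction = atan2(-0.346, -0.058) = 261° (azimuth of n's horizontal projection).

true dip 21°, dip direction 260°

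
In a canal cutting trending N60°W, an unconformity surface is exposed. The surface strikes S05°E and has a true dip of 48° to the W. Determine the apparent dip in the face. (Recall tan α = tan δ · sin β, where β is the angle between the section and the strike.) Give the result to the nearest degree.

42°

The strike is S05°E and the section trends N60°W; the acute angle between them is β = 55°.
tan(apparent dip) = tan 48° · sin 55° = 0.9098
α = arctan(0.9098) = 42.29°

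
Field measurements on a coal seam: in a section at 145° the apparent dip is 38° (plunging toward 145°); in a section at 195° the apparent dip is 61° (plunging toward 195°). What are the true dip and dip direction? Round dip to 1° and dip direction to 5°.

true dip 62°, dip direction 210°

The two traces are lines in the plane: v₁ = (sin 145°·cos 38°, cos 145°·cos 38°, −sin 38°), v₂ = (sin 195°·cos 61°, cos 195°·cos 61°, −sin 61°).
n = v₁ × v₂ = (-0.276, -0.473, 0.293) (taken with n_z > 0).
True dip = arccos(n_z / |n|) = arccos(0.4715) = 61.9°.
The horizontal component of n points toward azimuth atan2(n_x, n_y) = 210°, the dip direction.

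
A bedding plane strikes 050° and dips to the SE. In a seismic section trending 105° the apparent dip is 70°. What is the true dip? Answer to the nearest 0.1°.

The section is 55° from the strike.
tan(true dip) = tan 70° / sin 55° = 3.3541
δ = arctan(3.3541) = 73.40°

73.4°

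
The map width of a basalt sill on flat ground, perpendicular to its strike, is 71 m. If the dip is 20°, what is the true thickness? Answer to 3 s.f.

True thickness t = w · sin(dip) = 71 × sin 20°
t = 71 × 0.3420 = 24.283 m

24.3 m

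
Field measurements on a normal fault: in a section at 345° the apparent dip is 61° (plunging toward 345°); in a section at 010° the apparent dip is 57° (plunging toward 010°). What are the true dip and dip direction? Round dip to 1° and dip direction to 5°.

true dip 61°, dip direction 340°

The two traces are lines in the plane: v₁ = (sin 345°·cos 61°, cos 345°·cos 61°, −sin 61°), v₂ = (sin 10°·cos 57°, cos 10°·cos 57°, −sin 57°).
Cross product v₁ × v₂ gives the pole to the plane: n ∝ (-0.076, 0.188, 0.112).
tan δ = √(n_x²+n_y²)/n_z = 0.203/0.112, so δ = 61.2°.
Dip direction = azimuth of (n_x, n_y) = atan2(-0.076, 0.188) = 338°.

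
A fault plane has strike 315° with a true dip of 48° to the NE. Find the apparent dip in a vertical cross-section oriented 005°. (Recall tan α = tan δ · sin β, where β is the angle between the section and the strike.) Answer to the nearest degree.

40°

The strike is 315° and the section trends 005°; the acute angle between them is β = 50°.
tan α = tan 48° × sin 50° = 1.1106 × 0.7660 = 0.8508
apparent dip = arctan 0.8508 = 40.39°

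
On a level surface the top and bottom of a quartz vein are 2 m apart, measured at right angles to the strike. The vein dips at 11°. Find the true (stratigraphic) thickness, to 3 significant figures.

0.382 m

True thickness t = w · sin(dip) = 2 × sin 11°
t = 2 × 0.1908 = 0.382 m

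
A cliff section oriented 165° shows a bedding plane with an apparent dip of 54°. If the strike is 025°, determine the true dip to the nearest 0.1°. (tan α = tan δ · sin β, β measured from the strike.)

65.0°

The section is 40° from the strike.
tan δ = tan α / sin β = tan 54° / sin 40° = 1.3764 / 0.6428 = 2.1413
true dip = arctan 2.1413 = 64.97°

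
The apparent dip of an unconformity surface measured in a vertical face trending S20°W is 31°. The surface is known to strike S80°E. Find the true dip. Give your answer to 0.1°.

31.4°

The section is 80° from the strike.
tan(true dip) = tan 31° / sin 80° = 0.6101
true dip = arctan 0.6101 = 31.39°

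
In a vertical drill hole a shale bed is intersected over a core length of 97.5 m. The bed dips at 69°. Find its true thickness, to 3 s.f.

True thickness t = h · cos(dip) = 97.5 × cos 69°
t = 97.5 × 0.3584 = 34.941 m

34.9 m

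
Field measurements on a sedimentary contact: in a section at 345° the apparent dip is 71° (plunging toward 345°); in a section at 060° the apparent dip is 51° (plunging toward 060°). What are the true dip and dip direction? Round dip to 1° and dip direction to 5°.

true dip 71°, dip direction 355°

Each apparent-dip line lies in the plane. As unit vectors (x east, y north, z up), v₁ plunges 71°→345° and v₂ plunges 51°→060°.
Cross product v₁ × v₂ gives the pole to the plane: n ∝ (-0.053, 0.581, 0.198).
tan δ = √(n_x²+n_y²)/n_z = 0.583/0.198, so δ = 71.3°.
Dip direction = atan2(-0.053, 0.581) = 355° (azimuth of n's horizontal projection).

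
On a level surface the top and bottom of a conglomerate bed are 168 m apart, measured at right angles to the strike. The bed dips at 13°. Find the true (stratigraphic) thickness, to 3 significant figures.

True thickness t = w · sin(dip) = 168 × sin 13°
t = 168 × 0.2250 = 37.792 m

37.8 m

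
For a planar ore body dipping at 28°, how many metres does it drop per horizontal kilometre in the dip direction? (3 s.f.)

532 m

drop per km = 1000 × tan 28° = 1000 × 0.5317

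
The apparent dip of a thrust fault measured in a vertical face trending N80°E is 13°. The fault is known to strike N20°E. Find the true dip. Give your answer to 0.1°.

The section is 60° from the strike.
tan δ = tan α / sin β = tan 13° / sin 60° = 0.2309 / 0.8660 = 0.2666
δ = arctan(0.2666) = 14.93°

14.9°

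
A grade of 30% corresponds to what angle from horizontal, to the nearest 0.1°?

tan θ = 30/100 = 0.3000
θ = arctan(0.3000) = 16.70°

16.7°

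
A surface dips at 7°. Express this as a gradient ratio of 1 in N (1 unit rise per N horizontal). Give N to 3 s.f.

1 in 8.14

1 : N means tan θ = 1/N, so N = 1/tan 7° = 1/0.1228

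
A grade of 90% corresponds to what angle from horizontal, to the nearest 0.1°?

tan θ = 90/100 = 0.9000
θ = arctan(0.9000) = 41.99°

42.0°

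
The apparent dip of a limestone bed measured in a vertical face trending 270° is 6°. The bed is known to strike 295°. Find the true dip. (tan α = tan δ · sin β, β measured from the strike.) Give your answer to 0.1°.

14.0°

β = acute angle between strike 295° and section 270° = 25°.
tan(true dip) = tan 6° / sin 25° = 0.2487
true dip = arctan 0.2487 = 13.97°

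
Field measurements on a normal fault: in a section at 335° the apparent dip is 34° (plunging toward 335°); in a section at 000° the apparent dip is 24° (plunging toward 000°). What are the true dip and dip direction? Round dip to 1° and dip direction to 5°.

The two traces are lines in the plane: v₁ = (sin 335°·cos 34°, cos 335°·cos 34°, −sin 34°), v₂ = (sin 0°·cos 24°, cos 0°·cos 24°, −sin 24°).
Cross product v₁ × v₂ gives the pole to the plane: n ∝ (-0.205, 0.143, 0.320).
True dip = arccos(n_z / |n|) = arccos(0.7883) = 38.0°.
Dip direction = azimuth of (n_x, n_y) = atan2(-0.205, 0.143) = 305°.

true dip 38°, dip direction 305°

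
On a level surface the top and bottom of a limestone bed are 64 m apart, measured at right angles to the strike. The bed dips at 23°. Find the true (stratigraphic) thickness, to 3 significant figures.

25.0 m

True thickness t = w · sin(dip) = 64 × sin 23°
t = 64 × 0.3907 = 25.007 m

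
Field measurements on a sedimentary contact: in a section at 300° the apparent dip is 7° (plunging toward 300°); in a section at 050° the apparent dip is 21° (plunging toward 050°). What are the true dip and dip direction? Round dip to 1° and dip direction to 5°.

Each apparent-dip line lies in the plane. As unit vectors (x east, y north, z up), v₁ plunges 7°→300° and v₂ plunges 21°→050°.
Cross product v₁ × v₂ gives the pole to the plane: n ∝ (0.105, 0.395, 0.871).
tan δ = √(n_x²+n_y²)/n_z = 0.409/0.871, so δ = 25.2°.
The horizontal component of n points toward azimuth atan2(n_x, n_y) = 15°, the dip direction.

true dip 25°, dip direction 015°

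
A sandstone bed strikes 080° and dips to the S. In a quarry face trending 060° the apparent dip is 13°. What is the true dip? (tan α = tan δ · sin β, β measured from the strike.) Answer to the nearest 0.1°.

The section is 20° from the strike.
tan(true dip) = tan 13° / sin 20° = 0.6750
true dip = arctan 0.6750 = 34.02°

34.0°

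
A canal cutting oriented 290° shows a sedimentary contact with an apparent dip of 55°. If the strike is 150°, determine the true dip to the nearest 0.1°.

The section is 40° from the strike.
tan(true dip) = tan 55° / sin 40° = 2.2218
δ = arctan(2.2218) = 65.77°

65.8°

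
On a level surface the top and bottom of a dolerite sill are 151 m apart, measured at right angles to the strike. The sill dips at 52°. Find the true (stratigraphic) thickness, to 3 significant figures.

119 m

True thickness t = w · sin(dip) = 151 × sin 52°
t = 151 × 0.7880 = 118.990 m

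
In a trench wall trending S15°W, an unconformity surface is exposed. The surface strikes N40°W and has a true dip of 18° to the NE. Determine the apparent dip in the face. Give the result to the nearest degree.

15°

The section lies 55° from the strike.
tan(apparent dip) = tan 18° · sin 55° = 0.2662
α = arctan(0.2662) = 14.90°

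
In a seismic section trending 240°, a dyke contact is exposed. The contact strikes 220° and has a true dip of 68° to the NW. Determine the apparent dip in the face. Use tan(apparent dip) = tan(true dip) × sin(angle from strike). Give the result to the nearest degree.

40°

Angle between strike (220°) and section (240°): β = 20°.
tan α = tan 68° × sin 20° = 2.4751 × 0.3420 = 0.8465
α = arctan(0.8465) = 40.25°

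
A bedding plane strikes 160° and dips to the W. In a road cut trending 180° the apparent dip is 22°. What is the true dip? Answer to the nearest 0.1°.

49.8°

β = acute angle between strike 160° and section 180° = 20°.
tan(true dip) = tan 22° / sin 20° = 1.1813
true dip = arctan 1.1813 = 49.75°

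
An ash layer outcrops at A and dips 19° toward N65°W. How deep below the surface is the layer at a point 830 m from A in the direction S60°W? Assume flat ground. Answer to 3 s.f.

The hole lies 55° from the dip direction, so the down-dip offset is 830 × cos 55° = 476.07 m.
Depth = down-dip offset × tan(dip) = 476.07 × tan 19° = 476.07 × 0.3443
Depth = 163.92 m

164 m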